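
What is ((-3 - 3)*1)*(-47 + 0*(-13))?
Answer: 282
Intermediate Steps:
((-3 - 3)*1)*(-47 + 0*(-13)) = (-6*1)*(-47 + 0) = -6*(-47) = 282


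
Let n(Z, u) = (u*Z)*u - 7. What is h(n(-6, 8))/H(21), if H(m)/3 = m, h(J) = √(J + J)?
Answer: I*√782/63 ≈ 0.44388*I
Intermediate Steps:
n(Z, u) = -7 + Z*u² (n(Z, u) = (Z*u)*u - 7 = Z*u² - 7 = -7 + Z*u²)
h(J) = √2*√J (h(J) = √(2*J) = √2*√J)
H(m) = 3*m
h(n(-6, 8))/H(21) = (√2*√(-7 - 6*8²))/((3*21)) = (√2*√(-7 - 6*64))/63 = (√2*√(-7 - 384))*(1/63) = (√2*√(-391))*(1/63) = (√2*(I*√391))*(1/63) = (I*√782)*(1/63) = I*√782/63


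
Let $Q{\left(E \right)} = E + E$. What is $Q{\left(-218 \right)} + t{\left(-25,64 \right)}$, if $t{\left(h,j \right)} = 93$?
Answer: $-343$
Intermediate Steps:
$Q{\left(E \right)} = 2 E$
$Q{\left(-218 \right)} + t{\left(-25,64 \right)} = 2 \left(-218\right) + 93 = -436 + 93 = -343$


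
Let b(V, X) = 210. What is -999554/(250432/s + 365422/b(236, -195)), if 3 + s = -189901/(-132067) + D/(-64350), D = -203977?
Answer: -110307601872827310/17382141509900873 ≈ -6.3460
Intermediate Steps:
s = 1051017343/653731650 (s = -3 + (-189901/(-132067) - 203977/(-64350)) = -3 + (-189901*(-1/132067) - 203977*(-1/64350)) = -3 + (189901/132067 + 203977/64350) = -3 + 3012212293/653731650 = 1051017343/653731650 ≈ 1.6077)
-999554/(250432/s + 365422/b(236, -195)) = -999554/(250432/(1051017343/653731650) + 365422/210) = -999554/(250432*(653731650/1051017343) + 365422*(1/210)) = -999554/(163715324572800/1051017343 + 182711/105) = -999554/17382141509900873/110356821015 = -999554*110356821015/17382141509900873 = -110307601872827310/17382141509900873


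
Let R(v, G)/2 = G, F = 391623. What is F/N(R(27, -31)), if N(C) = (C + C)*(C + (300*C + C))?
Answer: 12633/74896 ≈ 0.16867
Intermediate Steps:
R(v, G) = 2*G
N(C) = 604*C² (N(C) = (2*C)*(C + 301*C) = (2*C)*(302*C) = 604*C²)
F/N(R(27, -31)) = 391623/((604*(2*(-31))²)) = 391623/((604*(-62)²)) = 391623/((604*3844)) = 391623/2321776 = 391623*(1/2321776) = 12633/74896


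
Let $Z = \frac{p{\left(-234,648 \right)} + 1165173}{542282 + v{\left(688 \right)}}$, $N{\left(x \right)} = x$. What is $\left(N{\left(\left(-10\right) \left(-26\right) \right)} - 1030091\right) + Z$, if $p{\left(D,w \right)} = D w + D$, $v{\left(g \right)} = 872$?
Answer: $- \frac{559355813667}{543154} \approx -1.0298 \cdot 10^{6}$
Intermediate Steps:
$p{\left(D,w \right)} = D + D w$
$Z = \frac{1013307}{543154}$ ($Z = \frac{- 234 \left(1 + 648\right) + 1165173}{542282 + 872} = \frac{\left(-234\right) 649 + 1165173}{543154} = \left(-151866 + 1165173\right) \frac{1}{543154} = 1013307 \cdot \frac{1}{543154} = \frac{1013307}{543154} \approx 1.8656$)
$\left(N{\left(\left(-10\right) \left(-26\right) \right)} - 1030091\right) + Z = \left(\left(-10\right) \left(-26\right) - 1030091\right) + \frac{1013307}{543154} = \left(260 - 1030091\right) + \frac{1013307}{543154} = -1029831 + \frac{1013307}{543154} = - \frac{559355813667}{543154}$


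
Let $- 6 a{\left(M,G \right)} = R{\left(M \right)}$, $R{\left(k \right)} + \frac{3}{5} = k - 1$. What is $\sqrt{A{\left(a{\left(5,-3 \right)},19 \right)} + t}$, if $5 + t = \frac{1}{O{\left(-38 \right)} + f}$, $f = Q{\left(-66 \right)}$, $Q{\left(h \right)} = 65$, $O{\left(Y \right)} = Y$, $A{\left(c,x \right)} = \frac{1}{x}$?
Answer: $\frac{i \sqrt{143583}}{171} \approx 2.2159 i$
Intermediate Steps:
$R{\left(k \right)} = - \frac{8}{5} + k$ ($R{\left(k \right)} = - \frac{3}{5} + \left(k - 1\right) = - \frac{3}{5} + \left(-1 + k\right) = - \frac{8}{5} + k$)
$a{\left(M,G \right)} = \frac{4}{15} - \frac{M}{6}$ ($a{\left(M,G \right)} = - \frac{- \frac{8}{5} + M}{6} = \frac{4}{15} - \frac{M}{6}$)
$f = 65$
$t = - \frac{134}{27}$ ($t = -5 + \frac{1}{-38 + 65} = -5 + \frac{1}{27} = - \frac{134}{27} \approx -4.963$)
$\sqrt{A{\left(a{\left(5,-3 \right)},19 \right)} + t} = \sqrt{\frac{1}{19} - \frac{134}{27}} = \sqrt{- \frac{2519}{513}} = \frac{i \sqrt{143583}}{171}$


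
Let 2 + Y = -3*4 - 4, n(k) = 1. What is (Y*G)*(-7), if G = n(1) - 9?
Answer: -1008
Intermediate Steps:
G = -8 (G = 1 - 9 = -8)
Y = -18 (Y = -2 + (-3*4 - 4) = -2 + (-12 - 4) = -2 - 16 = -18)
(Y*G)*(-7) = -18*(-8)*(-7) = 144*(-7) = -1008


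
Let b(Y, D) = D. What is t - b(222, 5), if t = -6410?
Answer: -6415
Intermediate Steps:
t - b(222, 5) = -6410 - 1*5 = -6410 - 5 = -6415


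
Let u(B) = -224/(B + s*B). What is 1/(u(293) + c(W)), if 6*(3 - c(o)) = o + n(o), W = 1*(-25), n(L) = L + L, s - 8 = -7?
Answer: 586/8859 ≈ 0.066147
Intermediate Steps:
s = 1 (s = 8 - 7 = 1)
n(L) = 2*L
u(B) = -112/B (u(B) = -224/(B + 1*B) = -224/(B + B) = -224*1/(2*B) = -112/B)
W = -25
c(o) = 3 - o/2 (c(o) = 3 - (o + 2*o)/6 = 3 - o/2)
1/(u(293) + c(W)) = 1/(-112/293 + (3 - ½*(-25))) = 1/(-112*1/293 + (3 + 25/2)) = 1/(-112/293 + 31/2) = 1/(8859/586) = 586/8859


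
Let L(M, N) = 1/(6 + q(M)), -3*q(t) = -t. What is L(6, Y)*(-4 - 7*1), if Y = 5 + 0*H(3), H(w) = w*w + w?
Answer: -11/8 ≈ -1.3750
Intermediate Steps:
q(t) = t/3 (q(t) = -(-1)*t/3 = t/3)
H(w) = w + w² (H(w) = w² + w = w + w²)
Y = 5 (Y = 5 + 0*(3*(1 + 3)) = 5 + 0*(3*4) = 5 + 0*12 = 5 + 0 = 5)
L(M, N) = 1/(6 + M/3)
L(6, Y)*(-4 - 7*1) = (3/(18 + 6))*(-4 - 7*1) = (3/24)*(-4 - 7) = (3*(1/24))*(-11) = (⅛)*(-11) = -11/8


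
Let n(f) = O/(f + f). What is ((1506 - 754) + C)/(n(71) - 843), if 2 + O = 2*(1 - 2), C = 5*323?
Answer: -168057/59855 ≈ -2.8077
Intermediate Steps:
C = 1615
O = -4 (O = -2 + 2*(1 - 2) = -2 + 2*(-1) = -2 - 2 = -4)
n(f) = -2/f (n(f) = -4/(f + f) = -4*1/(2*f) = -2/f)
((1506 - 754) + C)/(n(71) - 843) = ((1506 - 754) + 1615)/(-2/71 - 843) = (752 + 1615)/(-2*1/71 - 843) = 2367/(-2/71 - 843) = 2367/(-59855/71) = 2367*(-71/59855) = -168057/59855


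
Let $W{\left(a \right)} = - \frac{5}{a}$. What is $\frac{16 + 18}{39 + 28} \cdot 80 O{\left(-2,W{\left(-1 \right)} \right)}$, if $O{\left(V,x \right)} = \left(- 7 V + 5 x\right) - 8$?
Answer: $\frac{84320}{67} \approx 1258.5$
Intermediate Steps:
$O{\left(V,x \right)} = -8 - 7 V + 5 x$
$\frac{16 + 18}{39 + 28} \cdot 80 O{\left(-2,W{\left(-1 \right)} \right)} = \frac{16 + 18}{39 + 28} \cdot 80 \left(-8 - -14 + 5 \left(- \frac{5}{-1}\right)\right) = \frac{34}{67} \cdot 80 \left(-8 + 14 + 5 \left(\left(-5\right) \left(-1\right)\right)\right) = 34 \cdot \frac{1}{67} \cdot 80 \left(-8 + 14 + 5 \cdot 5\right) = \frac{34}{67} \cdot 80 \left(-8 + 14 + 25\right) = \frac{2720}{67} \cdot 31 = \frac{84320}{67}$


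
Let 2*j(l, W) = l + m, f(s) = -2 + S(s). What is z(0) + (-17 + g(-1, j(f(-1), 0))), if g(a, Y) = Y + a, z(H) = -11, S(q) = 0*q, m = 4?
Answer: -28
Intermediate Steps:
S(q) = 0
f(s) = -2 (f(s) = -2 + 0 = -2)
j(l, W) = 2 + l/2 (j(l, W) = (l + 4)/2 = (4 + l)/2 = 2 + l/2)
z(0) + (-17 + g(-1, j(f(-1), 0))) = -11 + (-17 + ((2 + (½)*(-2)) - 1)) = -11 + (-17 + ((2 - 1) - 1)) = -11 + (-17 + (1 - 1)) = -11 + (-17 + 0) = -11 - 17 = -28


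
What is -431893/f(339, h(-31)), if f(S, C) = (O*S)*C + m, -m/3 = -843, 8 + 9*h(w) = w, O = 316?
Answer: 431893/461675 ≈ 0.93549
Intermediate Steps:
h(w) = -8/9 + w/9
m = 2529 (m = -3*(-843) = 2529)
f(S, C) = 2529 + 316*C*S (f(S, C) = (316*S)*C + 2529 = 316*C*S + 2529 = 2529 + 316*C*S)
-431893/f(339, h(-31)) = -431893/(2529 + 316*(-8/9 + (⅑)*(-31))*339) = -431893/(2529 + 316*(-8/9 - 31/9)*339) = -431893/(2529 + 316*(-13/3)*339) = -431893/(2529 - 464204) = -431893/(-461675) = -431893*(-1/461675) = 431893/461675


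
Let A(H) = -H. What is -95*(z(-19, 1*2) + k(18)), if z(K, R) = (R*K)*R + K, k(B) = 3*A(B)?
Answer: 14155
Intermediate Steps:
k(B) = -3*B (k(B) = 3*(-B) = -3*B)
z(K, R) = K + K*R² (z(K, R) = (K*R)*R + K = K*R² + K = K + K*R²)
-95*(z(-19, 1*2) + k(18)) = -95*(-19*(1 + (1*2)²) - 3*18) = -95*(-19*(1 + 2²) - 54) = -95*(-19*(1 + 4) - 54) = -95*(-19*5 - 54) = -95*(-95 - 54) = -95*(-149) = 14155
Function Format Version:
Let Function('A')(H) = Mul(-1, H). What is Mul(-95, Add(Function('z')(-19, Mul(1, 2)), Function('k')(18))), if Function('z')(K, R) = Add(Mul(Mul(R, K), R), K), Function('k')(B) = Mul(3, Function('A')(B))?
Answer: 14155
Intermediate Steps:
Function('k')(B) = Mul(-3, B) (Function('k')(B) = Mul(3, Mul(-1, B)) = Mul(-3, B))
Function('z')(K, R) = Add(K, Mul(K, Pow(R, 2))) (Function('z')(K, R) = Add(Mul(Mul(K, R), R), K) = Add(Mul(K, Pow(R, 2)), K) = Add(K, Mul(K, Pow(R, 2))))
Mul(-95, Add(Function('z')(-19, Mul(1, 2)), Function('k')(18))) = Mul(-95, Add(Mul(-19, Add(1, Pow(Mul(1, 2), 2))), Mul(-3, 18))) = Mul(-95, Add(Mul(-19, Add(1, Pow(2, 2))), -54)) = Mul(-95, Add(Mul(-19, Add(1, 4)), -54)) = Mul(-95, Add(Mul(-19, 5), -54)) = Mul(-95, Add(-95, -54)) = Mul(-95, -149) = 14155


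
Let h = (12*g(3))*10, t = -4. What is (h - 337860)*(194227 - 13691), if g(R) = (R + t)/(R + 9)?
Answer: -60997698320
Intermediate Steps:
g(R) = (-4 + R)/(9 + R) (g(R) = (R - 4)/(R + 9) = (-4 + R)/(9 + R))
h = -10 (h = (12*((-4 + 3)/(9 + 3)))*10 = (12*(-1/12))*10 = -1*10 = -10)
(h - 337860)*(194227 - 13691) = (-10 - 337860)*(194227 - 13691) = -337870*180536 = -60997698320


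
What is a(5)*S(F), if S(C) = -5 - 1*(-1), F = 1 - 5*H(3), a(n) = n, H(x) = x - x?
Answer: -20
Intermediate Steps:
H(x) = 0
F = 1 (F = 1 - 5*0 = 1 + 0 = 1)
S(C) = -4 (S(C) = -5 + 1 = -4)
a(5)*S(F) = 5*(-4) = -20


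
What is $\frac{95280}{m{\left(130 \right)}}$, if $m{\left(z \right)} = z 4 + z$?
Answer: $\frac{9528}{65} \approx 146.58$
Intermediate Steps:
$m{\left(z \right)} = 5 z$ ($m{\left(z \right)} = 4 z + z = 5 z$)
$\frac{95280}{m{\left(130 \right)}} = \frac{95280}{5 \cdot 130} = \frac{95280}{650} = 95280 \cdot \frac{1}{650} = \frac{9528}{65}$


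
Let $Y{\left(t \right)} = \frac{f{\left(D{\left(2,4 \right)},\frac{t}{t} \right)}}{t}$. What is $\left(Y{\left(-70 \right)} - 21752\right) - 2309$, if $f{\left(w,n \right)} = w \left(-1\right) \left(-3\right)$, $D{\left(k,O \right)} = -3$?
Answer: $- \frac{1684261}{70} \approx -24061.0$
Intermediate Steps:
$f{\left(w,n \right)} = 3 w$ ($f{\left(w,n \right)} = - w \left(-3\right) = 3 w$)
$Y{\left(t \right)} = - \frac{9}{t}$ ($Y{\left(t \right)} = \frac{3 \left(-3\right)}{t} = - \frac{9}{t}$)
$\left(Y{\left(-70 \right)} - 21752\right) - 2309 = \left(- \frac{9}{-70} - 21752\right) - 2309 = \left(\left(-9\right) \left(- \frac{1}{70}\right) - 21752\right) - 2309 = \left(\frac{9}{70} - 21752\right) - 2309 = - \frac{1522631}{70} - 2309 = - \frac{1684261}{70}$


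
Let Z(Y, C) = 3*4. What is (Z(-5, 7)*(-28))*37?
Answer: -12432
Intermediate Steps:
Z(Y, C) = 12
(Z(-5, 7)*(-28))*37 = (12*(-28))*37 = -336*37 = -12432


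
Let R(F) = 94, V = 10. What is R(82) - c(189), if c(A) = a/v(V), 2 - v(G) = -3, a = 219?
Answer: 251/5 ≈ 50.200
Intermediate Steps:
v(G) = 5 (v(G) = 2 - 1*(-3) = 2 + 3 = 5)
c(A) = 219/5
R(82) - c(189) = 94 - 1*219/5 = 94 - 219/5 = 251/5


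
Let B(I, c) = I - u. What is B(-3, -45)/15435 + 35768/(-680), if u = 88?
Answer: -115996/2205 ≈ -52.606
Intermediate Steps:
B(I, c) = -88 + I (B(I, c) = I - 1*88 = I - 88 = -88 + I)
B(-3, -45)/15435 + 35768/(-680) = (-88 - 3)/15435 + 35768/(-680) = -91*1/15435 + 35768*(-1/680) = -13/2205 - 263/5 = -115996/2205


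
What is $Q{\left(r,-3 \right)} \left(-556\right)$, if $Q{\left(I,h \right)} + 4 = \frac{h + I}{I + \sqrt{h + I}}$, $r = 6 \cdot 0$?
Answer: $2224 - 556 i \sqrt{3} \approx 2224.0 - 963.02 i$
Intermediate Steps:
$r = 0$
$Q{\left(I,h \right)} = -4 + \frac{I + h}{I + \sqrt{I + h}}$ ($Q{\left(I,h \right)} = -4 + \frac{h + I}{I + \sqrt{h + I}} = -4 + \frac{I + h}{I + \sqrt{I + h}}$)
$Q{\left(r,-3 \right)} \left(-556\right) = \frac{-3 - 4 \sqrt{0 - 3} - 0}{0 + \sqrt{0 - 3}} \left(-556\right) = \frac{-3 - 4 \sqrt{-3} + 0}{0 + \sqrt{-3}} \left(-556\right) = \frac{-3 - 4 i \sqrt{3} + 0}{0 + i \sqrt{3}} \left(-556\right) = \frac{-3 - 4 i \sqrt{3} + 0}{i \sqrt{3}} \left(-556\right) = - \frac{i \sqrt{3}}{3} \left(-3 - 4 i \sqrt{3}\right) \left(-556\right) = - \frac{i \sqrt{3} \left(-3 - 4 i \sqrt{3}\right)}{3} \left(-556\right) = \frac{556 i \sqrt{3} \left(-3 - 4 i \sqrt{3}\right)}{3}$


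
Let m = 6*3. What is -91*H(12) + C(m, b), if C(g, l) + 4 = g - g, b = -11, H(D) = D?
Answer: -1096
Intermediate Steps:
m = 18
C(g, l) = -4 (C(g, l) = -4 + (g - g) = -4 + 0 = -4)
-91*H(12) + C(m, b) = -91*12 - 4 = -1092 - 4 = -1096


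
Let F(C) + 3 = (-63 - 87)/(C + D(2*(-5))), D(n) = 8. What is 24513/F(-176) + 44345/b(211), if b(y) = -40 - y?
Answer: -174893719/14809 ≈ -11810.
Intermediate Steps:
F(C) = -3 - 150/(8 + C) (F(C) = -3 + (-63 - 87)/(C + 8) = -3 - 150/(8 + C))
24513/F(-176) + 44345/b(211) = 24513/((3*(-58 - 1*(-176))/(8 - 176))) + 44345/(-40 - 1*211) = 24513/((3*(-58 + 176)/(-168))) + 44345/(-40 - 211) = 24513/((3*(-1/168)*118)) + 44345/(-251) = 24513/(-59/28) + 44345*(-1/251) = 24513*(-28/59) - 44345/251 = -686364/59 - 44345/251 = -174893719/14809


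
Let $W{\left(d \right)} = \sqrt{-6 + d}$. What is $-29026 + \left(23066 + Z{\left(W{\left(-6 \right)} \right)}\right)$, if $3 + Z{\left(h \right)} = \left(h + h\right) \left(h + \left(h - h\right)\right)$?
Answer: $-5987$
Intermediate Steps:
$Z{\left(h \right)} = -3 + 2 h^{2}$ ($Z{\left(h \right)} = -3 + \left(h + h\right) \left(h + \left(h - h\right)\right) = -3 + 2 h \left(h + 0\right) = -3 + 2 h h = -3 + 2 h^{2}$)
$-29026 + \left(23066 + Z{\left(W{\left(-6 \right)} \right)}\right) = -29026 + \left(23066 + \left(-3 + 2 \left(\sqrt{-6 - 6}\right)^{2}\right)\right) = -29026 + \left(23066 + \left(-3 + 2 \left(\sqrt{-12}\right)^{2}\right)\right) = -29026 + \left(23066 + \left(-3 + 2 \left(2 i \sqrt{3}\right)^{2}\right)\right) = -29026 + \left(23066 + \left(-3 + 2 \left(-12\right)\right)\right) = -29026 + \left(23066 - 27\right) = -29026 + 23039 = -5987$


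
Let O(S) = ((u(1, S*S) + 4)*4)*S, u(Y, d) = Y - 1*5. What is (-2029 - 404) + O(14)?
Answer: -2433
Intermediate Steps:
u(Y, d) = -5 + Y (u(Y, d) = Y - 5 = -5 + Y)
O(S) = 0 (O(S) = (((-5 + 1) + 4)*4)*S = ((-4 + 4)*4)*S = (0*4)*S = 0*S = 0)
(-2029 - 404) + O(14) = (-2029 - 404) + 0 = -2433 + 0 = -2433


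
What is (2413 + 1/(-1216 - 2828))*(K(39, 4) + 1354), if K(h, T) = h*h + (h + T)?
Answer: 14237171489/2022 ≈ 7.0411e+6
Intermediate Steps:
K(h, T) = T + h + h² (K(h, T) = h² + (T + h) = T + h + h²)
(2413 + 1/(-1216 - 2828))*(K(39, 4) + 1354) = (2413 + 1/(-1216 - 2828))*((4 + 39 + 39²) + 1354) = (2413 + 1/(-4044))*((4 + 39 + 1521) + 1354) = (2413 - 1/4044)*(1564 + 1354) = (9758171/4044)*2918 = 14237171489/2022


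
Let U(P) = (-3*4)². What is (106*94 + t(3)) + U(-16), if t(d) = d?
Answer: 10111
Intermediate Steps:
U(P) = 144 (U(P) = (-12)² = 144)
(106*94 + t(3)) + U(-16) = (106*94 + 3) + 144 = (9964 + 3) + 144 = 9967 + 144 = 10111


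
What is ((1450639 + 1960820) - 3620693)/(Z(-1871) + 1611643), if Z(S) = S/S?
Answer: -104617/805822 ≈ -0.12983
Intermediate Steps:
Z(S) = 1
((1450639 + 1960820) - 3620693)/(Z(-1871) + 1611643) = ((1450639 + 1960820) - 3620693)/(1 + 1611643) = (3411459 - 3620693)/1611644 = -209234*1/1611644 = -104617/805822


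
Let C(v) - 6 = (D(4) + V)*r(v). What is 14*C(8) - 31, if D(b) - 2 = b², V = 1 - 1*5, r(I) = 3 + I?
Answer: 2209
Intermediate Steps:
V = -4 (V = 1 - 5 = -4)
D(b) = 2 + b²
C(v) = 48 + 14*v (C(v) = 6 + ((2 + 4²) - 4)*(3 + v) = 6 + ((2 + 16) - 4)*(3 + v) = 6 + (18 - 4)*(3 + v) = 6 + 14*(3 + v) = 6 + (42 + 14*v) = 48 + 14*v)
14*C(8) - 31 = 14*(48 + 14*8) - 31 = 14*(48 + 112) - 31 = 14*160 - 31 = 2240 - 31 = 2209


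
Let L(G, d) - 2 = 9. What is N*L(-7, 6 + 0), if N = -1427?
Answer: -15697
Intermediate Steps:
L(G, d) = 11 (L(G, d) = 2 + 9 = 11)
N*L(-7, 6 + 0) = -1427*11 = -15697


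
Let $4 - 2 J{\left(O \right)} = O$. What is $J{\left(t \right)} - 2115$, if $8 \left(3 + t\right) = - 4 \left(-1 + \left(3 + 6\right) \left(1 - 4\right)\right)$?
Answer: $- \frac{4237}{2} \approx -2118.5$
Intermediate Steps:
$t = 11$ ($t = -3 + \frac{\left(-4\right) \left(-1 + \left(3 + 6\right) \left(1 - 4\right)\right)}{8} = -3 + \frac{\left(-4\right) \left(-1 + 9 \left(-3\right)\right)}{8} = -3 + \frac{\left(-4\right) \left(-1 - 27\right)}{8} = -3 + \frac{\left(-4\right) \left(-28\right)}{8} = -3 + \frac{1}{8} \cdot 112 = -3 + 14 = 11$)
$J{\left(O \right)} = 2 - \frac{O}{2}$
$J{\left(t \right)} - 2115 = \left(2 - \frac{11}{2}\right) - 2115 = - \frac{7}{2} - 2115 = - \frac{4237}{2}$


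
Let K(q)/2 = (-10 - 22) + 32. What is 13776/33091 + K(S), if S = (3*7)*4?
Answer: 13776/33091 ≈ 0.41631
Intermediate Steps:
S = 84 (S = 21*4 = 84)
K(q) = 0 (K(q) = 2*((-10 - 22) + 32) = 2*(-32 + 32) = 2*0 = 0)
13776/33091 + K(S) = 13776/33091 + 0 = 13776/33091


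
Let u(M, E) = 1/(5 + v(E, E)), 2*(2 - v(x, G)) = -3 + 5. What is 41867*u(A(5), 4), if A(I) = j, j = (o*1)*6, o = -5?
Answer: 41867/6 ≈ 6977.8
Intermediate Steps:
v(x, G) = 1 (v(x, G) = 2 - (-3 + 5)/2 = 2 - ½*2 = 2 - 1 = 1)
j = -30 (j = -5*1*6 = -5*6 = -30)
A(I) = -30
u(M, E) = ⅙ (u(M, E) = 1/(5 + 1) = 1/6 = ⅙)
41867*u(A(5), 4) = 41867*(⅙) = 41867/6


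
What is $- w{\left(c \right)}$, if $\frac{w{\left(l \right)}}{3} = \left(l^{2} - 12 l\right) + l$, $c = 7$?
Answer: $84$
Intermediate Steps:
$w{\left(l \right)} = - 33 l + 3 l^{2}$ ($w{\left(l \right)} = 3 \left(\left(l^{2} - 12 l\right) + l\right) = 3 \left(l^{2} - 11 l\right) = - 33 l + 3 l^{2}$)
$- w{\left(c \right)} = - 3 \cdot 7 \left(-11 + 7\right) = - 3 \cdot 7 \left(-4\right) = \left(-1\right) \left(-84\right) = 84$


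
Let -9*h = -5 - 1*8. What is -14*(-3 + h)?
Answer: 196/9 ≈ 21.778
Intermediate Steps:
h = 13/9 (h = -(-5 - 1*8)/9 = -(-5 - 8)/9 = -⅑*(-13) = 13/9 ≈ 1.4444)
-14*(-3 + h) = -14*(-3 + 13/9) = -14*(-14/9) = 196/9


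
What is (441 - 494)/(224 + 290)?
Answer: -53/514 ≈ -0.10311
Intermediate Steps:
(441 - 494)/(224 + 290) = -53/514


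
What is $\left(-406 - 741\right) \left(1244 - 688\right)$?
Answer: $-637732$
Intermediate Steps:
$\left(-406 - 741\right) \left(1244 - 688\right) = \left(-406 - 741\right) 556 = \left(-1147\right) 556 = -637732$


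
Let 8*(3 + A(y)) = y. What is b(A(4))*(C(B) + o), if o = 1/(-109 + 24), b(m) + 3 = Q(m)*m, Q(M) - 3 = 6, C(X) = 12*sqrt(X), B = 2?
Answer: 3/10 - 306*sqrt(2) ≈ -432.45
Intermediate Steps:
A(y) = -3 + y/8
Q(M) = 9 (Q(M) = 3 + 6 = 9)
b(m) = -3 + 9*m
o = -1/85 (o = 1/(-85) = -1/85 ≈ -0.011765)
b(A(4))*(C(B) + o) = (-3 + 9*(-3 + (1/8)*4))*(12*sqrt(2) - 1/85) = (-3 + 9*(-3 + 1/2))*(-1/85 + 12*sqrt(2)) = (-3 + 9*(-5/2))*(-1/85 + 12*sqrt(2)) = (-3 - 45/2)*(-1/85 + 12*sqrt(2)) = -51*(-1/85 + 12*sqrt(2))/2 = 3/10 - 306*sqrt(2)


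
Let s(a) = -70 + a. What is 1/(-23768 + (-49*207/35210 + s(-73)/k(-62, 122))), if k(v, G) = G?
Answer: -153415/3646591737 ≈ -4.2071e-5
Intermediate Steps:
1/(-23768 + (-49*207/35210 + s(-73)/k(-62, 122))) = 1/(-23768 + (-49*207/35210 + (-70 - 73)/122)) = 1/(-23768 + (-10143*1/35210 - 143*1/122)) = 1/(-23768 + (-1449/5030 - 143/122)) = 1/(-23768 - 224017/153415) = 1/(-3646591737/153415) = -153415/3646591737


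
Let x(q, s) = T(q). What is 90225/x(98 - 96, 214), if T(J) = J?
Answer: 90225/2 ≈ 45113.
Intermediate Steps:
x(q, s) = q
90225/x(98 - 96, 214) = 90225/(98 - 96) = 90225/2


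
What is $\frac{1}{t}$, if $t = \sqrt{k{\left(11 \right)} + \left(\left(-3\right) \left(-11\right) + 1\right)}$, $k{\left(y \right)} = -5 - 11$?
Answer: $\frac{\sqrt{2}}{6} \approx 0.2357$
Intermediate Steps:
$k{\left(y \right)} = -16$ ($k{\left(y \right)} = -5 - 11 = -16$)
$t = 3 \sqrt{2}$ ($t = \sqrt{-16 + \left(\left(-3\right) \left(-11\right) + 1\right)} = \sqrt{-16 + \left(33 + 1\right)} = \sqrt{-16 + 34} = \sqrt{18} = 3 \sqrt{2} \approx 4.2426$)
$\frac{1}{t} = \frac{1}{3 \sqrt{2}} = \frac{\sqrt{2}}{6}$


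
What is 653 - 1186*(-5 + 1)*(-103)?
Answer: -487979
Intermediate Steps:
653 - 1186*(-5 + 1)*(-103) = 653 - (-4744)*(-103) = 653 - 1186*412 = 653 - 488632 = -487979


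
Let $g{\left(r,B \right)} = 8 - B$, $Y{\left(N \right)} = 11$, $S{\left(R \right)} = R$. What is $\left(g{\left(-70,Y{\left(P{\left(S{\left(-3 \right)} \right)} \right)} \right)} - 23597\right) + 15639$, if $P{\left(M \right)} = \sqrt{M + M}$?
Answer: $-7961$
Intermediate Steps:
$P{\left(M \right)} = \sqrt{2} \sqrt{M}$ ($P{\left(M \right)} = \sqrt{2 M} = \sqrt{2} \sqrt{M}$)
$\left(g{\left(-70,Y{\left(P{\left(S{\left(-3 \right)} \right)} \right)} \right)} - 23597\right) + 15639 = \left(\left(8 - 11\right) - 23597\right) + 15639 = \left(-3 - 23597\right) + 15639 = -23600 + 15639 = -7961$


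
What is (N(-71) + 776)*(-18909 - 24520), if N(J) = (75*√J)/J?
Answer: -33700904 + 3257175*I*√71/71 ≈ -3.3701e+7 + 3.8656e+5*I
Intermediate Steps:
N(J) = 75/√J
(N(-71) + 776)*(-18909 - 24520) = (75/√(-71) + 776)*(-18909 - 24520) = (75*(-I*√71/71) + 776)*(-43429) = (-75*I*√71/71 + 776)*(-43429) = (776 - 75*I*√71/71)*(-43429) = -33700904 + 3257175*I*√71/71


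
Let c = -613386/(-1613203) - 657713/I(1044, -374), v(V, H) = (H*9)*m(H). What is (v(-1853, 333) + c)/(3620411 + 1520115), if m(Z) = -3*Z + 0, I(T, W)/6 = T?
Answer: -30255767652093611/51945547747369392 ≈ -0.58245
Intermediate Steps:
I(T, W) = 6*T
m(Z) = -3*Z
v(V, H) = -27*H² (v(V, H) = (H*9)*(-3*H) = (9*H)*(-3*H) = -27*H²)
c = -1057182334835/10105103592 (c = -613386/(-1613203) - 657713/(6*1044) = -613386*(-1/1613203) - 657713/6264 = 613386/1613203 - 657713*1/6264 = 613386/1613203 - 657713/6264 = -1057182334835/10105103592 ≈ -104.62)
(v(-1853, 333) + c)/(3620411 + 1520115) = (-27*333² - 1057182334835/10105103592)/(3620411 + 1520115) = (-27*110889 - 1057182334835/10105103592)/5140526 = (-2994003 - 1057182334835/10105103592)*(1/5140526) = -30255767652093611/10105103592*1/5140526 = -30255767652093611/51945547747369392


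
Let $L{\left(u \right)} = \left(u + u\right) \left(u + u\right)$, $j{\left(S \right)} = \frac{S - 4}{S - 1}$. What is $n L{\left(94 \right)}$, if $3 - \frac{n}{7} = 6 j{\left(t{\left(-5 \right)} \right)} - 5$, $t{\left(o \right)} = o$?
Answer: $-247408$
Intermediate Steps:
$j{\left(S \right)} = \frac{-4 + S}{-1 + S}$
$L{\left(u \right)} = 4 u^{2}$ ($L{\left(u \right)} = 2 u 2 u = 4 u^{2}$)
$n = -7$ ($n = 21 - 7 \left(6 \frac{-4 - 5}{-1 - 5} - 5\right) = 21 - 7 \left(6 \frac{1}{-6} \left(-9\right) - 5\right) = 21 - 7 \left(6 \left(\left(- \frac{1}{6}\right) \left(-9\right)\right) - 5\right) = 21 - 7 \left(6 \cdot \frac{3}{2} - 5\right) = 21 - 7 \left(9 - 5\right) = 21 - 28 = -7$)
$n L{\left(94 \right)} = - 7 \cdot 4 \cdot 94^{2} = - 7 \cdot 4 \cdot 8836 = \left(-7\right) 35344 = -247408$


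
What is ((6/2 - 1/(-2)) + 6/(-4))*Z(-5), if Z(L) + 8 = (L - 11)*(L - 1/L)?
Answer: 688/5 ≈ 137.60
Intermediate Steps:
Z(L) = -8 + (-11 + L)*(L - 1/L) (Z(L) = -8 + (L - 11)*(L - 1/L) = -8 + (-11 + L)*(L - 1/L))
((6/2 - 1/(-2)) + 6/(-4))*Z(-5) = ((6/2 - 1/(-2)) + 6/(-4))*(-9 + (-5)² - 11*(-5) + 11/(-5)) = ((6*(½) - 1*(-½)) + 6*(-¼))*(-9 + 25 + 55 + 11*(-⅕)) = ((3 + ½) - 3/2)*(-9 + 25 + 55 - 11/5) = (7/2 - 3/2)*(344/5) = 2*(344/5) = 688/5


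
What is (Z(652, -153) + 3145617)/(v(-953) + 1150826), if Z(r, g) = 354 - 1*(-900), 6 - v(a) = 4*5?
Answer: 80689/29508 ≈ 2.7345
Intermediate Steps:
v(a) = -14 (v(a) = 6 - 4*5 = 6 - 1*20 = 6 - 20 = -14)
Z(r, g) = 1254 (Z(r, g) = 354 + 900 = 1254)
(Z(652, -153) + 3145617)/(v(-953) + 1150826) = (1254 + 3145617)/(-14 + 1150826) = 3146871/1150812 = 3146871*(1/1150812) = 80689/29508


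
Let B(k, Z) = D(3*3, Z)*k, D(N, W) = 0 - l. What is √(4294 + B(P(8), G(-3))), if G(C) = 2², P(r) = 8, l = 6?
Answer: √4246 ≈ 65.161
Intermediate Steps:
D(N, W) = -6 (D(N, W) = 0 - 1*6 = 0 - 6 = -6)
G(C) = 4
B(k, Z) = -6*k
√(4294 + B(P(8), G(-3))) = √(4294 - 6*8) = √(4294 - 48) = √4246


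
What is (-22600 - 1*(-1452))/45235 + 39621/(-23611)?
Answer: -2291581363/1068043585 ≈ -2.1456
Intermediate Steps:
(-22600 - 1*(-1452))/45235 + 39621/(-23611) = (-22600 + 1452)*(1/45235) + 39621*(-1/23611) = -21148*1/45235 - 39621/23611 = -21148/45235 - 39621/23611 = -2291581363/1068043585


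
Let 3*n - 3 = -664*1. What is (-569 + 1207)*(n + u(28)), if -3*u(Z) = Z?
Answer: -439582/3 ≈ -1.4653e+5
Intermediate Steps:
u(Z) = -Z/3
n = -661/3 (n = 1 + (-664*1)/3 = 1 + (1/3)*(-664) = 1 - 664/3 = -661/3 ≈ -220.33)
(-569 + 1207)*(n + u(28)) = (-569 + 1207)*(-661/3 - 1/3*28) = 638*(-661/3 - 28/3) = 638*(-689/3) = -439582/3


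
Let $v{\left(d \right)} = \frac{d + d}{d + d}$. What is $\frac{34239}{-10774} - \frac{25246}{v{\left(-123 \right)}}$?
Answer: $- \frac{272034643}{10774} \approx -25249.0$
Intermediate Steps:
$v{\left(d \right)} = 1$ ($v{\left(d \right)} = \frac{2 d}{2 d} = 2 d \frac{1}{2 d} = 1$)
$\frac{34239}{-10774} - \frac{25246}{v{\left(-123 \right)}} = \frac{34239}{-10774} - \frac{25246}{1} = 34239 \left(- \frac{1}{10774}\right) - 25246 = - \frac{34239}{10774} - 25246 = - \frac{272034643}{10774}$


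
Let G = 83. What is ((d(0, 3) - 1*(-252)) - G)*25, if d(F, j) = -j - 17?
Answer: 3725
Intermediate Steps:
d(F, j) = -17 - j
((d(0, 3) - 1*(-252)) - G)*25 = (((-17 - 1*3) - 1*(-252)) - 1*83)*25 = (((-17 - 3) + 252) - 83)*25 = ((-20 + 252) - 83)*25 = (232 - 83)*25 = 149*25 = 3725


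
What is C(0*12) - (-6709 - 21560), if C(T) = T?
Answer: 28269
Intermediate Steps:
C(0*12) - (-6709 - 21560) = 0*12 - (-6709 - 21560) = 0 - 1*(-28269) = 0 + 28269 = 28269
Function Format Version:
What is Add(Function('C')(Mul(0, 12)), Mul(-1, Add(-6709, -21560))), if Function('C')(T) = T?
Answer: 28269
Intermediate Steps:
Add(Function('C')(Mul(0, 12)), Mul(-1, Add(-6709, -21560))) = Add(Mul(0, 12), Mul(-1, Add(-6709, -21560))) = Add(0, Mul(-1, -28269)) = Add(0, 28269) = 28269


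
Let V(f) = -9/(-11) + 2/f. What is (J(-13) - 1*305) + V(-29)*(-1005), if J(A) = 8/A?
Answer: -4389922/4147 ≈ -1058.6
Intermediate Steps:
V(f) = 9/11 + 2/f (V(f) = -9*(-1/11) + 2/f = 9/11 + 2/f)
(J(-13) - 1*305) + V(-29)*(-1005) = (8/(-13) - 1*305) + (9/11 + 2/(-29))*(-1005) = (8*(-1/13) - 305) + (9/11 + 2*(-1/29))*(-1005) = (-8/13 - 305) + (9/11 - 2/29)*(-1005) = -3973/13 + (239/319)*(-1005) = -3973/13 - 240195/319 = -4389922/4147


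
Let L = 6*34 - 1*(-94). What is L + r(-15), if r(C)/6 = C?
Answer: 208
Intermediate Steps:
r(C) = 6*C
L = 298 (L = 204 + 94 = 298)
L + r(-15) = 298 + 6*(-15) = 298 - 90 = 208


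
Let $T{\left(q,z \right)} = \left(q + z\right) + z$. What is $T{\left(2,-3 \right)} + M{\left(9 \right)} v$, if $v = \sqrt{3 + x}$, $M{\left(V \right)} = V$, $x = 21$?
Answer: $-4 + 18 \sqrt{6} \approx 40.091$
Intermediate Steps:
$T{\left(q,z \right)} = q + 2 z$
$v = 2 \sqrt{6}$ ($v = \sqrt{3 + 21} = \sqrt{24} = 2 \sqrt{6} \approx 4.899$)
$T{\left(2,-3 \right)} + M{\left(9 \right)} v = \left(2 + 2 \left(-3\right)\right) + 9 \cdot 2 \sqrt{6} = \left(2 - 6\right) + 18 \sqrt{6} = -4 + 18 \sqrt{6}$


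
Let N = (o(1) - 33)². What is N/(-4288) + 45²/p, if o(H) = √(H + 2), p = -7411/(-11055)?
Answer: 23996170797/7944592 + 33*√3/2144 ≈ 3020.5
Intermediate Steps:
p = 7411/11055 (p = -7411*(-1/11055) = 7411/11055 ≈ 0.67038)
o(H) = √(2 + H)
N = (-33 + √3)² (N = (√(2 + 1) - 33)² = (√3 - 33)² = (-33 + √3)² ≈ 977.68)
N/(-4288) + 45²/p = (33 - √3)²/(-4288) + 45²/(7411/11055) = (33 - √3)²*(-1/4288) + 2025*(11055/7411) = -(33 - √3)²/4288 + 22386375/7411 = 22386375/7411 - (33 - √3)²/4288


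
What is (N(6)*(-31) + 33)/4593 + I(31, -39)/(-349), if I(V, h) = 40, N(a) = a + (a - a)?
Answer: -79039/534319 ≈ -0.14792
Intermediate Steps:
N(a) = a (N(a) = a + 0 = a)
(N(6)*(-31) + 33)/4593 + I(31, -39)/(-349) = (6*(-31) + 33)/4593 + 40/(-349) = (-186 + 33)*(1/4593) + 40*(-1/349) = -153*1/4593 - 40/349 = -51/1531 - 40/349 = -79039/534319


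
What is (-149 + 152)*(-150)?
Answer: -450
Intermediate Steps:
(-149 + 152)*(-150) = 3*(-150) = -450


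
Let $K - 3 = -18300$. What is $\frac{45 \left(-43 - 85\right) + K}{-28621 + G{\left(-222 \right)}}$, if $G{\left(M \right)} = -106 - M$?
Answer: $\frac{24057}{28505} \approx 0.84396$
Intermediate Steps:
$K = -18297$ ($K = 3 - 18300 = -18297$)
$\frac{45 \left(-43 - 85\right) + K}{-28621 + G{\left(-222 \right)}} = \frac{45 \left(-43 - 85\right) - 18297}{-28621 - -116} = \frac{45 \left(-128\right) - 18297}{-28621 + \left(-106 + 222\right)} = \frac{-5760 - 18297}{-28621 + 116} = - \frac{24057}{-28505} = \left(-24057\right) \left(- \frac{1}{28505}\right) = \frac{24057}{28505}$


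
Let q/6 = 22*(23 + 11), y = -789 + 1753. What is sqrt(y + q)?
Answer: 2*sqrt(1363) ≈ 73.838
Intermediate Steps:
y = 964
q = 4488 (q = 6*(22*(23 + 11)) = 6*(22*34) = 6*748 = 4488)
sqrt(y + q) = sqrt(964 + 4488) = sqrt(5452) = 2*sqrt(1363)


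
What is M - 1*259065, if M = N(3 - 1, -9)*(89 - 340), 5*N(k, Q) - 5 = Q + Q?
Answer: -1292062/5 ≈ -2.5841e+5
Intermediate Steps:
N(k, Q) = 1 + 2*Q/5 (N(k, Q) = 1 + (Q + Q)/5 = 1 + (2*Q)/5 = 1 + 2*Q/5)
M = 3263/5 (M = (1 + (⅖)*(-9))*(89 - 340) = (1 - 18/5)*(-251) = -13/5*(-251) = 3263/5 ≈ 652.60)
M - 1*259065 = 3263/5 - 1*259065 = 3263/5 - 259065 = -1292062/5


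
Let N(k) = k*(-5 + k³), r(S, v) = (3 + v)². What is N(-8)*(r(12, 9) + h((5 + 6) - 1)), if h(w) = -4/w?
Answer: 2969648/5 ≈ 5.9393e+5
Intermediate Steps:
N(-8)*(r(12, 9) + h((5 + 6) - 1)) = (-8*(-5 + (-8)³))*((3 + 9)² - 4/((5 + 6) - 1)) = (-8*(-5 - 512))*(12² - 4/(11 - 1)) = (-8*(-517))*(144 - 4/10) = 4136*(144 - 4*⅒) = 4136*(144 - ⅖) = 4136*(718/5) = 2969648/5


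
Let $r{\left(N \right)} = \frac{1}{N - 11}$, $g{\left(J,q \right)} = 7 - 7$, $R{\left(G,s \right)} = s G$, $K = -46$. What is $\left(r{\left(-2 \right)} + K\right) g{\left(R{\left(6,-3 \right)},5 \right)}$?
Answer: $0$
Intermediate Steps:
$R{\left(G,s \right)} = G s$
$g{\left(J,q \right)} = 0$ ($g{\left(J,q \right)} = 7 - 7 = 0$)
$r{\left(N \right)} = \frac{1}{-11 + N}$
$\left(r{\left(-2 \right)} + K\right) g{\left(R{\left(6,-3 \right)},5 \right)} = \left(\frac{1}{-11 - 2} - 46\right) 0 = \left(\frac{1}{-13} - 46\right) 0 = \left(- \frac{1}{13} - 46\right) 0 = \left(- \frac{599}{13}\right) 0 = 0$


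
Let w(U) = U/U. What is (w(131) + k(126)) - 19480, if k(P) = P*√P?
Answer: -19479 + 378*√14 ≈ -18065.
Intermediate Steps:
w(U) = 1
k(P) = P^(3/2)
(w(131) + k(126)) - 19480 = (1 + 126^(3/2)) - 19480 = (1 + 378*√14) - 19480 = -19479 + 378*√14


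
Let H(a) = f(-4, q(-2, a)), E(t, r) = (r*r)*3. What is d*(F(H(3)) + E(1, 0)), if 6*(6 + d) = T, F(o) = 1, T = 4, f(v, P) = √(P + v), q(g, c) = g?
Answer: -16/3 ≈ -5.3333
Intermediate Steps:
E(t, r) = 3*r² (E(t, r) = r²*3 = 3*r²)
H(a) = I*√6 (H(a) = √(-2 - 4) = √(-6) = I*√6)
d = -16/3 (d = -6 + (⅙)*4 = -6 + ⅔ = -16/3 ≈ -5.3333)
d*(F(H(3)) + E(1, 0)) = -16*(1 + 3*0²)/3 = -16*(1 + 3*0)/3 = -16*(1 + 0)/3 = -16/3*1 = -16/3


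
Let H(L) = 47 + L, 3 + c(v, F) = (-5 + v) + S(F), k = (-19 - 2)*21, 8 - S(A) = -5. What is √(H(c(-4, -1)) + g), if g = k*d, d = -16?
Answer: 8*√111 ≈ 84.285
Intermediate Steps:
S(A) = 13 (S(A) = 8 - 1*(-5) = 8 + 5 = 13)
k = -441 (k = -21*21 = -441)
c(v, F) = 5 + v (c(v, F) = -3 + ((-5 + v) + 13) = -3 + (8 + v) = 5 + v)
g = 7056 (g = -441*(-16) = 7056)
√(H(c(-4, -1)) + g) = √((47 + (5 - 4)) + 7056) = √((47 + 1) + 7056) = √(48 + 7056) = √7104 = 8*√111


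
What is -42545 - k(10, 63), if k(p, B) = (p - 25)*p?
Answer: -42395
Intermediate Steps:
k(p, B) = p*(-25 + p) (k(p, B) = (-25 + p)*p = p*(-25 + p))
-42545 - k(10, 63) = -42545 - 10*(-25 + 10) = -42545 - 10*(-15) = -42545 - 1*(-150) = -42545 + 150 = -42395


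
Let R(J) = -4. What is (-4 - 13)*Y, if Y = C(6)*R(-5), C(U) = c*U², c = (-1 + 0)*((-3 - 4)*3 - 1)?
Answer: 53856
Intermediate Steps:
c = 22 (c = -(-7*3 - 1) = -(-21 - 1) = -1*(-22) = 22)
C(U) = 22*U²
Y = -3168 (Y = (22*6²)*(-4) = (22*36)*(-4) = 792*(-4) = -3168)
(-4 - 13)*Y = (-4 - 13)*(-3168) = -17*(-3168) = 53856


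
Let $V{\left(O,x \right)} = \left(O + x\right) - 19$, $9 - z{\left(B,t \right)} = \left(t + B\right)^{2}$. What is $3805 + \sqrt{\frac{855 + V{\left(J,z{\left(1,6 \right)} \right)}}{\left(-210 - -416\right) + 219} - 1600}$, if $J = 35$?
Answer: $3805 + \frac{i \sqrt{11545873}}{85} \approx 3805.0 + 39.976 i$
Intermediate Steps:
$z{\left(B,t \right)} = 9 - \left(B + t\right)^{2}$ ($z{\left(B,t \right)} = 9 - \left(t + B\right)^{2} = 9 - \left(B + t\right)^{2}$)
$V{\left(O,x \right)} = -19 + O + x$
$3805 + \sqrt{\frac{855 + V{\left(J,z{\left(1,6 \right)} \right)}}{\left(-210 - -416\right) + 219} - 1600} = 3805 + \sqrt{\frac{855 + \left(-19 + 35 + \left(9 - \left(1 + 6\right)^{2}\right)\right)}{\left(-210 - -416\right) + 219} - 1600} = 3805 + \sqrt{\frac{855 + \left(-19 + 35 + \left(9 - 7^{2}\right)\right)}{\left(-210 + 416\right) + 219} - 1600} = 3805 + \sqrt{\frac{855 + \left(-19 + 35 + \left(9 - 49\right)\right)}{206 + 219} - 1600} = 3805 + \sqrt{\frac{855 + \left(-19 + 35 + \left(9 - 49\right)\right)}{425} - 1600} = 3805 + \sqrt{\left(855 - 24\right) \frac{1}{425} - 1600} = 3805 + \sqrt{831 \cdot \frac{1}{425} - 1600} = 3805 + \sqrt{\frac{831}{425} - 1600} = 3805 + \sqrt{- \frac{679169}{425}} = 3805 + \frac{i \sqrt{11545873}}{85}$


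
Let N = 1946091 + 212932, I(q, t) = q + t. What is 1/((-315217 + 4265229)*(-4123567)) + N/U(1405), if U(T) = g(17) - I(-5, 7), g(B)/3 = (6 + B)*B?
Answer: 35166467014923889321/19073410924513484 ≈ 1843.7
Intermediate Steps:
g(B) = 3*B*(6 + B) (g(B) = 3*((6 + B)*B) = 3*(B*(6 + B)) = 3*B*(6 + B))
N = 2159023
U(T) = 1171 (U(T) = 3*17*(6 + 17) - (-5 + 7) = 3*17*23 - 1*2 = 1173 - 2 = 1171)
1/((-315217 + 4265229)*(-4123567)) + N/U(1405) = 1/((-315217 + 4265229)*(-4123567)) + 2159023/1171 = -1/4123567/3950012 + 2159023*(1/1171) = (1/3950012)*(-1/4123567) + 2159023/1171 = -1/16288139132804 + 2159023/1171 = 35166467014923889321/19073410924513484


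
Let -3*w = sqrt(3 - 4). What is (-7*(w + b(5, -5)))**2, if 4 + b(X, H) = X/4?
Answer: 52577/144 + 539*I/6 ≈ 365.12 + 89.833*I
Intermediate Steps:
b(X, H) = -4 + X/4
w = -I/3 (w = -sqrt(3 - 4)/3 = -I/3 ≈ -0.33333*I)
(-7*(w + b(5, -5)))**2 = (-7*(-I/3 + (-4 + (1/4)*5)))**2 = (-7*(-I/3 + (-4 + 5/4)))**2 = (-7*(-I/3 - 11/4))**2 = (-7*(-11/4 - I/3))**2 = (77/4 + 7*I/3)**2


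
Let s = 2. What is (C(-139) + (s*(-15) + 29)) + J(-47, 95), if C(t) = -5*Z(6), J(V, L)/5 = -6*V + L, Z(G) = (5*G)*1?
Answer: 1734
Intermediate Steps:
Z(G) = 5*G
J(V, L) = -30*V + 5*L (J(V, L) = 5*(-6*V + L) = 5*(L - 6*V) = -30*V + 5*L)
C(t) = -150 (C(t) = -25*6 = -5*30 = -150)
(C(-139) + (s*(-15) + 29)) + J(-47, 95) = (-150 + (2*(-15) + 29)) + (-30*(-47) + 5*95) = (-150 + (-30 + 29)) + (1410 + 475) = (-150 - 1) + 1885 = -151 + 1885 = 1734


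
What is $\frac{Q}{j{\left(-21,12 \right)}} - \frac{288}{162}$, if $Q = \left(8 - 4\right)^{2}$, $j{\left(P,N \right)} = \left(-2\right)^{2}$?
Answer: $\frac{20}{9} \approx 2.2222$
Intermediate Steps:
$j{\left(P,N \right)} = 4$
$Q = 16$ ($Q = \left(8 - 4\right)^{2} = 4^{2} = 16$)
$\frac{Q}{j{\left(-21,12 \right)}} - \frac{288}{162} = \frac{16}{4} - \frac{288}{162} = 16 \cdot \frac{1}{4} - \frac{16}{9} = 4 - \frac{16}{9} = \frac{20}{9}$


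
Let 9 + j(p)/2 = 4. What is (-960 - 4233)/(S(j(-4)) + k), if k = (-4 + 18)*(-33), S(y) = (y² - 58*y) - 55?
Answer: -5193/163 ≈ -31.859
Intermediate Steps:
j(p) = -10 (j(p) = -18 + 2*4 = -18 + 8 = -10)
S(y) = -55 + y² - 58*y
k = -462 (k = 14*(-33) = -462)
(-960 - 4233)/(S(j(-4)) + k) = (-960 - 4233)/((-55 + (-10)² - 58*(-10)) - 462) = -5193/((-55 + 100 + 580) - 462) = -5193/(625 - 462) = -5193/163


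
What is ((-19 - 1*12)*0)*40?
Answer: 0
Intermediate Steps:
((-19 - 1*12)*0)*40 = ((-19 - 12)*0)*40 = -31*0*40 = 0*40 = 0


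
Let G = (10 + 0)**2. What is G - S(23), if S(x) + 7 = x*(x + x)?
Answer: -951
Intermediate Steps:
S(x) = -7 + 2*x**2 (S(x) = -7 + x*(x + x) = -7 + x*(2*x) = -7 + 2*x**2)
G = 100 (G = 10**2 = 100)
G - S(23) = 100 - (-7 + 2*23**2) = 100 - (-7 + 2*529) = 100 - (-7 + 1058) = 100 - 1*1051 = 100 - 1051 = -951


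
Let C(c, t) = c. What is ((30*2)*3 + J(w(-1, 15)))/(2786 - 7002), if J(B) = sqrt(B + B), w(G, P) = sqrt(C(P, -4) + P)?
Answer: -45/1054 - 2**(3/4)*15**(1/4)/4216 ≈ -0.043480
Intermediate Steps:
w(G, P) = sqrt(2)*sqrt(P) (w(G, P) = sqrt(P + P) = sqrt(2*P) = sqrt(2)*sqrt(P))
J(B) = sqrt(2)*sqrt(B) (J(B) = sqrt(2*B) = sqrt(2)*sqrt(B))
((30*2)*3 + J(w(-1, 15)))/(2786 - 7002) = ((30*2)*3 + sqrt(2)*sqrt(sqrt(2)*sqrt(15)))/(2786 - 7002) = (60*3 + sqrt(2)*sqrt(sqrt(30)))/(-4216) = (180 + sqrt(2)*30**(1/4))*(-1/4216) = (180 + 2**(3/4)*15**(1/4))*(-1/4216) = -45/1054 - 2**(3/4)*15**(1/4)/4216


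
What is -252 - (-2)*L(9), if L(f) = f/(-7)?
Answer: -1782/7 ≈ -254.57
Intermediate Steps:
L(f) = -f/7 (L(f) = f*(-1/7) = -f/7)
-252 - (-2)*L(9) = -252 - (-2)*(-1/7*9) = -252 - (-2)*(-9)/7 = -252 - 1*18/7 = -252 - 18/7 = -1782/7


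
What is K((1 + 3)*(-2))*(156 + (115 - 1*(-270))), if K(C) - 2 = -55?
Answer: -28673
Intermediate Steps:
K(C) = -53 (K(C) = 2 - 55 = -53)
K((1 + 3)*(-2))*(156 + (115 - 1*(-270))) = -53*(156 + (115 - 1*(-270))) = -53*(156 + (115 + 270)) = -53*(156 + 385) = -53*541 = -28673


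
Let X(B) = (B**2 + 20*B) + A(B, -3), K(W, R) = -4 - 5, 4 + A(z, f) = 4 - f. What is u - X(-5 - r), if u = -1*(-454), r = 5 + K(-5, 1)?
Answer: 470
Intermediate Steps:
A(z, f) = -f (A(z, f) = -4 + (4 - f) = -f)
K(W, R) = -9
r = -4 (r = 5 - 9 = -4)
u = 454
X(B) = 3 + B**2 + 20*B (X(B) = (B**2 + 20*B) - 1*(-3) = (B**2 + 20*B) + 3 = 3 + B**2 + 20*B)
u - X(-5 - r) = 454 - (3 + (-5 - 1*(-4))**2 + 20*(-5 - 1*(-4))) = 454 - (3 + (-5 + 4)**2 + 20*(-5 + 4)) = 454 - (3 + (-1)**2 + 20*(-1)) = 454 - (3 + 1 - 20) = 454 - 1*(-16) = 454 + 16 = 470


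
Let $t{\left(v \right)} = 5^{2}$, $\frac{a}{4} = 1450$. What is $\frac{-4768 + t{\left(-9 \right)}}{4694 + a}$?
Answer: $- \frac{527}{1166} \approx -0.45197$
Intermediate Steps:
$a = 5800$ ($a = 4 \cdot 1450 = 5800$)
$t{\left(v \right)} = 25$
$\frac{-4768 + t{\left(-9 \right)}}{4694 + a} = \frac{-4768 + 25}{4694 + 5800} = - \frac{4743}{10494} = \left(-4743\right) \frac{1}{10494} = - \frac{527}{1166}$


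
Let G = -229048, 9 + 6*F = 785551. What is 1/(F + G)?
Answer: -3/294373 ≈ -1.0191e-5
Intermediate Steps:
F = 392771/3 (F = -3/2 + (⅙)*785551 = -3/2 + 785551/6 = 392771/3 ≈ 1.3092e+5)
1/(F + G) = 1/(392771/3 - 229048) = 1/(-294373/3) = -3/294373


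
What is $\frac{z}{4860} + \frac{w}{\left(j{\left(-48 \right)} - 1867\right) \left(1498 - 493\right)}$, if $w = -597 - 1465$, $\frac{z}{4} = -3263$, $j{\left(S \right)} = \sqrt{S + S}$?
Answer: $- \frac{761753972411}{283760327925} + \frac{8248 i \sqrt{6}}{3503213925} \approx -2.6845 + 5.7671 \cdot 10^{-6} i$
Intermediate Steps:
$j{\left(S \right)} = \sqrt{2} \sqrt{S}$ ($j{\left(S \right)} = \sqrt{2 S} = \sqrt{2} \sqrt{S}$)
$z = -13052$ ($z = 4 \left(-3263\right) = -13052$)
$w = -2062$
$\frac{z}{4860} + \frac{w}{\left(j{\left(-48 \right)} - 1867\right) \left(1498 - 493\right)} = - \frac{13052}{4860} - \frac{2062}{\left(\sqrt{2} \sqrt{-48} - 1867\right) \left(1498 - 493\right)} = \left(-13052\right) \frac{1}{4860} - \frac{2062}{\left(\sqrt{2} \cdot 4 i \sqrt{3} - 1867\right) 1005} = - \frac{3263}{1215} - \frac{2062}{\left(4 i \sqrt{6} - 1867\right) 1005} = - \frac{3263}{1215} - \frac{2062}{\left(-1867 + 4 i \sqrt{6}\right) 1005} = - \frac{3263}{1215} - \frac{2062}{-1876335 + 4020 i \sqrt{6}}$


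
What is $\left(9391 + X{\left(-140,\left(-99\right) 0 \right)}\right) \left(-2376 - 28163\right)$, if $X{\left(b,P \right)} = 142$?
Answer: $-291128287$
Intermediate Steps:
$\left(9391 + X{\left(-140,\left(-99\right) 0 \right)}\right) \left(-2376 - 28163\right) = \left(9391 + 142\right) \left(-2376 - 28163\right) = 9533 \left(-30539\right) = -291128287$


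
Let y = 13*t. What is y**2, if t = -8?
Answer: 10816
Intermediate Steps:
y = -104 (y = 13*(-8) = -104)
y**2 = (-104)**2 = 10816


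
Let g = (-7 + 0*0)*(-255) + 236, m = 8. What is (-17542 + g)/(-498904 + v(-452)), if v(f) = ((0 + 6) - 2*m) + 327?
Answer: 15521/498587 ≈ 0.031130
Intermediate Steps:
v(f) = 317 (v(f) = ((0 + 6) - 2*8) + 327 = (6 - 16) + 327 = -10 + 327 = 317)
g = 2021 (g = (-7 + 0)*(-255) + 236 = -7*(-255) + 236 = 1785 + 236 = 2021)
(-17542 + g)/(-498904 + v(-452)) = (-17542 + 2021)/(-498904 + 317) = -15521/(-498587) = -15521*(-1/498587) = 15521/498587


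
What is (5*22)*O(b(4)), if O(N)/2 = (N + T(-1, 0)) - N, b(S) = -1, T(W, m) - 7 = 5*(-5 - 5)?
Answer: -9460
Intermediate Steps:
T(W, m) = -43 (T(W, m) = 7 + 5*(-5 - 5) = 7 + 5*(-10) = 7 - 50 = -43)
O(N) = -86 (O(N) = 2*((N - 43) - N) = 2*((-43 + N) - N) = 2*(-43) = -86)
(5*22)*O(b(4)) = (5*22)*(-86) = 110*(-86) = -9460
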